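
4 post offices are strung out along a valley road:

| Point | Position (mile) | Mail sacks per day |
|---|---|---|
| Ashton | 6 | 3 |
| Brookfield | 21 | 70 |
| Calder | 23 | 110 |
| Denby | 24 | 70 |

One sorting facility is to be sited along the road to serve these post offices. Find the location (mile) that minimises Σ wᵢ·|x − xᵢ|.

x = 23

For a sum of weighted absolute distances on a line, the optimum is the weighted median (not the mean). Total weight W = 253; half-weight = 126.5.
Sort by position and accumulate weight:
  mile 6 (Ashton, w=3) → cum 3
  mile 21 (Brookfield, w=70) → cum 73
  mile 23 (Calder, w=110) → cum 183  ≥ 126.5 → median here
  mile 24 (Denby, w=70) → cum 253
Optimal location: mile 23.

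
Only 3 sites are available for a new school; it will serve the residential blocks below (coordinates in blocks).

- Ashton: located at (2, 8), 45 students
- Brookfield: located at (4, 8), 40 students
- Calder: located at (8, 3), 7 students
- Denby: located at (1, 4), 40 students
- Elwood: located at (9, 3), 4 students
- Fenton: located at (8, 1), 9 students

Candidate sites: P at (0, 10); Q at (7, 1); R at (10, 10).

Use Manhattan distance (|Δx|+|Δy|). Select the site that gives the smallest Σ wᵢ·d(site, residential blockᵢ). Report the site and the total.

P, total 1022 blocks

Total weighted distance at each candidate:
  P (0, 10): total = 1022
  Q (7, 1): total = 1346
  R (10, 10): total = 1564
Minimum is at P with total 1022 blocks.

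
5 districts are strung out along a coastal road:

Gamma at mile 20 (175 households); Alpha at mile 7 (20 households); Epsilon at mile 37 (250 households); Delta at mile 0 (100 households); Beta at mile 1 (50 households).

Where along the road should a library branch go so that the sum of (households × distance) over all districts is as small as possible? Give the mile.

x = 20

For a sum of weighted absolute distances on a line, the optimum is the weighted median (not the mean). Total weight W = 595; half-weight = 297.5.
Sort by position and accumulate weight:
  mile 0 (Delta, w=100) → cum 100
  mile 1 (Beta, w=50) → cum 150
  mile 7 (Alpha, w=20) → cum 170
  mile 20 (Gamma, w=175) → cum 345  ≥ 297.5 → median here
  mile 37 (Epsilon, w=250) → cum 595
Optimal location: mile 20.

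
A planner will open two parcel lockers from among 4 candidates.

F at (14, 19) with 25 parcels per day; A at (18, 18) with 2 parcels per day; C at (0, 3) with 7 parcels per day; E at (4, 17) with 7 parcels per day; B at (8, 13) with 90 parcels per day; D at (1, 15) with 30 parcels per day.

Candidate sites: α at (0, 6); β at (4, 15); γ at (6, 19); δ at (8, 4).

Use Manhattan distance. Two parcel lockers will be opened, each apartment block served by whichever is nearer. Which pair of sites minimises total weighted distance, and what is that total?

Evaluate every pair (each demand assigned to the nearer of the two):
  {β, γ}: total = 982
  {α, β}: total = 1049
  {β, δ}: total = 1091
  {α, γ}: total = 1265
  {γ, δ}: total = 1307
  {α, δ}: total = 1809
Best pair: {β, γ} with total 982.

{β, γ}, total 982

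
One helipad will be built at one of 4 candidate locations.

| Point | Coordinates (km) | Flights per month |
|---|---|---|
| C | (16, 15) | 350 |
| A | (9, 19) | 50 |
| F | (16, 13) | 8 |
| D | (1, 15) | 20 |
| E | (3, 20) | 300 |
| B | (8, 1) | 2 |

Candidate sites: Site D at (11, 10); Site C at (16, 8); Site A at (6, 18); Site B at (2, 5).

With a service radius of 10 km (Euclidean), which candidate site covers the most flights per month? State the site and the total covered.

Coverage radius r = 10 km; a point is covered iff (Δx)²+(Δy)² ≤ 10² = 100.
  Site D (11, 10): covers {C, A, F, B} → 410
  Site C (16, 8): covers {C, F} → 358
  Site A (6, 18): covers {A, D, E} → 370
  Site B (2, 5): covers {B} → 2
Maximum coverage at Site D: 410 flights per month.

Site D, covering 410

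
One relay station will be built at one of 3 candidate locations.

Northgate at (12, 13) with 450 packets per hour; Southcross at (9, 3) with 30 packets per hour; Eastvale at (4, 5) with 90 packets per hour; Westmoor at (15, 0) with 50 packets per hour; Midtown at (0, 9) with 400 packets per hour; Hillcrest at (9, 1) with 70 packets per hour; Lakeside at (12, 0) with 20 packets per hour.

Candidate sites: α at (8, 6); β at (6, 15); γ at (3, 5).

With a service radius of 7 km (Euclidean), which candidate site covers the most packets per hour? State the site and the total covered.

Coverage radius r = 7 km; a point is covered iff (Δx)²+(Δy)² ≤ 7² = 49.
  α (8, 6): covers {Southcross, Eastvale, Hillcrest} → 190
  β (6, 15): covers {Northgate} → 450
  γ (3, 5): covers {Southcross, Eastvale, Midtown} → 520
Maximum coverage at γ: 520 packets per hour.

γ, covering 520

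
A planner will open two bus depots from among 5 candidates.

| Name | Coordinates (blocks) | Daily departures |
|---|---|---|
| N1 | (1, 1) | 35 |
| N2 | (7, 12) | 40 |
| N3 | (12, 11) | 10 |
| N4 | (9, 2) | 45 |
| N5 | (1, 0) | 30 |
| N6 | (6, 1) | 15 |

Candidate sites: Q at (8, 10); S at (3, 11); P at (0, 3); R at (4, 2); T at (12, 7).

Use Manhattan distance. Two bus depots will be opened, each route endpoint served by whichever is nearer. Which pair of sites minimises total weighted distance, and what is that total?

Evaluate every pair (each demand assigned to the nearer of the two):
  {Q, R}: total = 730
  {S, R}: total = 850
  {Q, P}: total = 920
  {R, T}: total = 1000
  {S, P}: total = 1085
  {P, T}: total = 1145
  {P, R}: total = 1185
  {Q, S}: total = 1550
  {S, T}: total = 1590
  {Q, T}: total = 1755
Best pair: {Q, R} with total 730.

{Q, R}, total 730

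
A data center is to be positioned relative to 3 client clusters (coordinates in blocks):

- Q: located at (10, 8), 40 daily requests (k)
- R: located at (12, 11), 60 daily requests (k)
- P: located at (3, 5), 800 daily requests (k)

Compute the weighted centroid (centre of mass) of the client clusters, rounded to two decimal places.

The minimiser of Σwᵢ‖p−pᵢ‖² is the weighted centroid p* = (Σwᵢpᵢ)/(Σwᵢ).
Σwᵢ = 900.
Σwᵢxᵢ = 40·10 + 60·12 + 800·3 = 3520.
Σwᵢyᵢ = 40·8 + 60·11 + 800·5 = 4980.
x* = 3520/900 = 3.91, y* = 4980/900 = 5.53.

(3.91, 5.53)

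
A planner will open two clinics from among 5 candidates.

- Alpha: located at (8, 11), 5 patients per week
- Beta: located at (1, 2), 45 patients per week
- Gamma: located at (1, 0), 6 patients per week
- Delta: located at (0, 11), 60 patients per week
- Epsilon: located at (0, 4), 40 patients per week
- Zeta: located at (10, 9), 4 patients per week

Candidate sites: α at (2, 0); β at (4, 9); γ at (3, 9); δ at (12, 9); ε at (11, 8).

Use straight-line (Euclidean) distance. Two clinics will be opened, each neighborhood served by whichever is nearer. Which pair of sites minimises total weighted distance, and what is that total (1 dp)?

Evaluate every pair (each demand assigned to the nearer of the two):
  {α, γ}: total = 556.8
  {α, β}: total = 600.2
  {γ, ε}: total = 859.4
  {γ, δ}: total = 862.9
  {β, γ}: total = 878.9
  {β, ε}: total = 951.0
  {β, δ}: total = 954.4
  {α, ε}: total = 983.2
  {α, δ}: total = 986.7
  {δ, ε}: total = 1780.8
Best pair: {α, γ} with total 556.8.

{α, γ}, total 556.8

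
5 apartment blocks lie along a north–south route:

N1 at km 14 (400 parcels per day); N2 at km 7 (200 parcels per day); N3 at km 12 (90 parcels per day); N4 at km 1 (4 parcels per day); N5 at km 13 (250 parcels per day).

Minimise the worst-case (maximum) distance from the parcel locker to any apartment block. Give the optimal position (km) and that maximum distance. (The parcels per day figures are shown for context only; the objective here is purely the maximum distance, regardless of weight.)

The 1-center on a line is the midpoint of the two extreme points: leftmost at 1, rightmost at 14.
Optimal location = (1 + 14)/2 = 7.5; maximum distance = (14 − 1)/2 = 6.5.

location 7.5, max distance 6.5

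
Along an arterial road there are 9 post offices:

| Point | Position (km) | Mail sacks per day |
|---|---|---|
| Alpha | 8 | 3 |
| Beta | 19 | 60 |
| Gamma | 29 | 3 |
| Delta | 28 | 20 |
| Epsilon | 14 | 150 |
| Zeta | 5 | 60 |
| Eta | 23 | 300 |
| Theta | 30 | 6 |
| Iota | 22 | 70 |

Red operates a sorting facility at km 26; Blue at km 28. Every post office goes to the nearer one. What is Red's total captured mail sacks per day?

643

The indifferent point is the midpoint (26+28)/2 = 27; post offices left of it (closer to Red at 26) go to Red, those right go to Blue.
  Zeta at 5 (w=60) → Red
  Alpha at 8 (w=3) → Red
  Epsilon at 14 (w=150) → Red
  Beta at 19 (w=60) → Red
  Iota at 22 (w=70) → Red
  Eta at 23 (w=300) → Red
  Delta at 28 (w=20) → Blue
  Gamma at 29 (w=3) → Blue
  Theta at 30 (w=6) → Blue
Red captures 643; Blue captures 29.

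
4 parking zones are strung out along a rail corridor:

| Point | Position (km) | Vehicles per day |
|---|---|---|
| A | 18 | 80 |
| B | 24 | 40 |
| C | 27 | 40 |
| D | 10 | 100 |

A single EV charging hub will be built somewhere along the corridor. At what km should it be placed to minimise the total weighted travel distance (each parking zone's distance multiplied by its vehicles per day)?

For a sum of weighted absolute distances on a line, the optimum is the weighted median (not the mean). Total weight W = 260; half-weight = 130.
Sort by position and accumulate weight:
  km 10 (D, w=100) → cum 100
  km 18 (A, w=80) → cum 180  ≥ 130 → median here
  km 24 (B, w=40) → cum 220
  km 27 (C, w=40) → cum 260
Optimal location: km 18.

x = 18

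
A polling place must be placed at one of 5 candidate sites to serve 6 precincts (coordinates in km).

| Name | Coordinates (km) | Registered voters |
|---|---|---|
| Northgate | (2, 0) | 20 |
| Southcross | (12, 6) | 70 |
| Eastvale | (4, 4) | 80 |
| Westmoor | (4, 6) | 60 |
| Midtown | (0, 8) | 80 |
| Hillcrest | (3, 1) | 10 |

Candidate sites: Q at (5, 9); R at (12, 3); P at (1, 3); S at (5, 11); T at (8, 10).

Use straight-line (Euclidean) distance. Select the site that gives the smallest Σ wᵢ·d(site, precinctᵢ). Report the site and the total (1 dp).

P, total 1805.1 km

Total weighted distance at each candidate:
  Q (5, 9): total = 1810.9
  R (12, 3): total = 2708.6
  P (1, 3): total = 1805.1
  S (5, 11): total = 2270.3
  T (8, 10): total = 2308.2
Minimum is at P with total 1805.1 km.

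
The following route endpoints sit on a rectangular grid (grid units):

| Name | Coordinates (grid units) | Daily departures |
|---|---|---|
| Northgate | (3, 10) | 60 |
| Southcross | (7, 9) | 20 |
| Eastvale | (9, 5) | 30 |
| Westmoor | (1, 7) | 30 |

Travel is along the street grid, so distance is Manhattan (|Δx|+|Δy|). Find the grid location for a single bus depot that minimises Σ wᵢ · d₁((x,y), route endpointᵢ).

(3, 9)

Manhattan distance separates: Σwᵢ(|x−xᵢ|+|y−yᵢ|) = Σwᵢ|x−xᵢ| + Σwᵢ|y−yᵢ|, so x and y are optimised independently as 1-D weighted medians.
Total weight W = 140; half = 70.
x-coordinate, sorted with cumulative weight:
  x=1 (Westmoor, w=30) cum 30
  x=3 (Northgate, w=60) cum 90  ← median
  x=7 (Southcross, w=20) cum 110
  x=9 (Eastvale, w=30) cum 140
⇒ x* = 3
y-coordinate, sorted with cumulative weight:
  y=5 (Eastvale, w=30) cum 30
  y=7 (Westmoor, w=30) cum 60
  y=9 (Southcross, w=20) cum 80  ← median
  y=10 (Northgate, w=60) cum 140
⇒ y* = 9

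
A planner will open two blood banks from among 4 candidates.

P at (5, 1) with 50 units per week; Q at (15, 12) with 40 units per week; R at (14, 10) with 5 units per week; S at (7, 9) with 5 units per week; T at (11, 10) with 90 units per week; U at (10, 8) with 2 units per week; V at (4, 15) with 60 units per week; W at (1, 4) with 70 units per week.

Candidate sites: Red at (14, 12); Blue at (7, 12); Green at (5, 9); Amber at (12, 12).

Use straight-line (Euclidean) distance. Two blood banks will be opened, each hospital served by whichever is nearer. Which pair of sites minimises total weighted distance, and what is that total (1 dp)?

Evaluate every pair (each demand assigned to the nearer of the two):
  {Green, Amber}: total = 1567.5
  {Red, Green}: total = 1607.9
  {Blue, Amber}: total = 1872.9
  {Blue, Green}: total = 1881.7
  {Red, Blue}: total = 1913.1
  {Red, Amber}: total = 2406.0
Best pair: {Green, Amber} with total 1567.5.

{Green, Amber}, total 1567.5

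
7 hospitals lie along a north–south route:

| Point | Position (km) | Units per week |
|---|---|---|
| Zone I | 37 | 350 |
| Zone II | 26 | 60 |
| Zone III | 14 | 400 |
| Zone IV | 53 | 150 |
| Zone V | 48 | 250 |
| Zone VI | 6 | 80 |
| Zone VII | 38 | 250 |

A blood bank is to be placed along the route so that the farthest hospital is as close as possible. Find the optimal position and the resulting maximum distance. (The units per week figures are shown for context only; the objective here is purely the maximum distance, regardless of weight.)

The 1-center on a line is the midpoint of the two extreme points: leftmost at 6, rightmost at 53.
Optimal location = (6 + 53)/2 = 29.5; maximum distance = (53 − 6)/2 = 23.5.

location 29.5, max distance 23.5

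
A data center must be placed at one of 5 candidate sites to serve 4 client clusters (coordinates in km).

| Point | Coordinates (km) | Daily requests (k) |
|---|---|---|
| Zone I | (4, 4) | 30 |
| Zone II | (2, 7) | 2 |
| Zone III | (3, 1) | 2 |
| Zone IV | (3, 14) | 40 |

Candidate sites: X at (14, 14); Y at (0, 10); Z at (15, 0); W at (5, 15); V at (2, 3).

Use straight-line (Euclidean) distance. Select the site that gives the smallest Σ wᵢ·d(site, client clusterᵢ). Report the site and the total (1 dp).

Total weighted distance at each candidate:
  X (14, 14): total = 926.1
  Y (0, 10): total = 442.5
  Z (15, 0): total = 1142.3
  W (5, 15): total = 466.2
  V (2, 3): total = 521.4
Minimum is at Y with total 442.5 km.

Y, total 442.5 km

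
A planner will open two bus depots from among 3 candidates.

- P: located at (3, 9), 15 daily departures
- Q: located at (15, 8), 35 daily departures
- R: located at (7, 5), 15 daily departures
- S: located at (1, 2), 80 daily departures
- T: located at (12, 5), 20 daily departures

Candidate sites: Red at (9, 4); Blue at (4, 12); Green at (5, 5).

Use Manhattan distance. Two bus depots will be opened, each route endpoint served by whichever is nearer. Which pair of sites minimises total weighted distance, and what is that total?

Evaluate every pair (each demand assigned to the nearer of the two):
  {Red, Green}: total = 1110
  {Blue, Green}: total = 1245
  {Red, Blue}: total = 1335
Best pair: {Red, Green} with total 1110.

{Red, Green}, total 1110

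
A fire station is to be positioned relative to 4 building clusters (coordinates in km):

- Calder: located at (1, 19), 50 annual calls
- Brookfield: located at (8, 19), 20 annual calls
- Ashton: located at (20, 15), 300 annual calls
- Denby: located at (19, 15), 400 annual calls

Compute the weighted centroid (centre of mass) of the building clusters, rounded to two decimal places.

The minimiser of Σwᵢ‖p−pᵢ‖² is the weighted centroid p* = (Σwᵢpᵢ)/(Σwᵢ).
Σwᵢ = 770.
Σwᵢxᵢ = 50·1 + 20·8 + 300·20 + 400·19 = 13810.
Σwᵢyᵢ = 50·19 + 20·19 + 300·15 + 400·15 = 11830.
x* = 13810/770 = 17.94, y* = 11830/770 = 15.36.

(17.94, 15.36)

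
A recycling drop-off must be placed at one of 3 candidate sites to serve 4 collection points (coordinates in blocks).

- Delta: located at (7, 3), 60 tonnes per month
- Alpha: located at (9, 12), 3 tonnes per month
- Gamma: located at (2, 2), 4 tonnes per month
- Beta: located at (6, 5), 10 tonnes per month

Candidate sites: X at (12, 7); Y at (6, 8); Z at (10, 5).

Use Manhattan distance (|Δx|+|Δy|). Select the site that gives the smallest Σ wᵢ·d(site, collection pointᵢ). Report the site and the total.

Z, total 408 blocks

Total weighted distance at each candidate:
  X (12, 7): total = 704
  Y (6, 8): total = 451
  Z (10, 5): total = 408
Minimum is at Z with total 408 blocks.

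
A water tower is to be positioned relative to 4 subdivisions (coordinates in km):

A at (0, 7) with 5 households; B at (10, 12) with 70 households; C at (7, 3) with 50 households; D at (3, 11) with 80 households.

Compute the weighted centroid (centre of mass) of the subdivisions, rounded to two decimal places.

The minimiser of Σwᵢ‖p−pᵢ‖² is the weighted centroid p* = (Σwᵢpᵢ)/(Σwᵢ).
Σwᵢ = 205.
Σwᵢxᵢ = 5·0 + 70·10 + 50·7 + 80·3 = 1290.
Σwᵢyᵢ = 5·7 + 70·12 + 50·3 + 80·11 = 1905.
x* = 1290/205 = 6.29, y* = 1905/205 = 9.29.

(6.29, 9.29)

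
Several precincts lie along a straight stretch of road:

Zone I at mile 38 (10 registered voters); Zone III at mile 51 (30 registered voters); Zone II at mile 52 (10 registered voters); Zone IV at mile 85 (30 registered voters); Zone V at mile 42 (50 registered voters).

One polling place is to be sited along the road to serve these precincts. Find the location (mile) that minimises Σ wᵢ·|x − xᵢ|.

For a sum of weighted absolute distances on a line, the optimum is the weighted median (not the mean). Total weight W = 130; half-weight = 65.
Sort by position and accumulate weight:
  mile 38 (Zone I, w=10) → cum 10
  mile 42 (Zone V, w=50) → cum 60
  mile 51 (Zone III, w=30) → cum 90  ≥ 65 → median here
  mile 52 (Zone II, w=10) → cum 100
  mile 85 (Zone IV, w=30) → cum 130
Optimal location: mile 51.

x = 51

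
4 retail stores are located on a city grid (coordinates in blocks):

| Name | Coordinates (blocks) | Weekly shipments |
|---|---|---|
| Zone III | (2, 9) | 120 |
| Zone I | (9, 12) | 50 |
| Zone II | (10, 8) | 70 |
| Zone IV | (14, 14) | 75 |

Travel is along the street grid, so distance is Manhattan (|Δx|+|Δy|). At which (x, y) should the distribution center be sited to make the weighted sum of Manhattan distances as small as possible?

Manhattan distance separates: Σwᵢ(|x−xᵢ|+|y−yᵢ|) = Σwᵢ|x−xᵢ| + Σwᵢ|y−yᵢ|, so x and y are optimised independently as 1-D weighted medians.
Total weight W = 315; half = 157.5.
x-coordinate, sorted with cumulative weight:
  x=2 (Zone III, w=120) cum 120
  x=9 (Zone I, w=50) cum 170  ← median
  x=10 (Zone II, w=70) cum 240
  x=14 (Zone IV, w=75) cum 315
⇒ x* = 9
y-coordinate, sorted with cumulative weight:
  y=8 (Zone II, w=70) cum 70
  y=9 (Zone III, w=120) cum 190  ← median
  y=12 (Zone I, w=50) cum 240
  y=14 (Zone IV, w=75) cum 315
⇒ y* = 9

(9, 9)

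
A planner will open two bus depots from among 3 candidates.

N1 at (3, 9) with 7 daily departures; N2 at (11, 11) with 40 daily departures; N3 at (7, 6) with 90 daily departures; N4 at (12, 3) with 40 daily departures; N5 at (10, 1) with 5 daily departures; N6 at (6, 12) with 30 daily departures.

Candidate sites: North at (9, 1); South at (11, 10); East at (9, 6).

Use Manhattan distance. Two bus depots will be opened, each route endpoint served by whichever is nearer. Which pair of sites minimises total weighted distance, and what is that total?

{South, East}, total 763

Evaluate every pair (each demand assigned to the nearer of the two):
  {South, East}: total = 763
  {North, East}: total = 998
  {North, South}: total = 1148
Best pair: {South, East} with total 763.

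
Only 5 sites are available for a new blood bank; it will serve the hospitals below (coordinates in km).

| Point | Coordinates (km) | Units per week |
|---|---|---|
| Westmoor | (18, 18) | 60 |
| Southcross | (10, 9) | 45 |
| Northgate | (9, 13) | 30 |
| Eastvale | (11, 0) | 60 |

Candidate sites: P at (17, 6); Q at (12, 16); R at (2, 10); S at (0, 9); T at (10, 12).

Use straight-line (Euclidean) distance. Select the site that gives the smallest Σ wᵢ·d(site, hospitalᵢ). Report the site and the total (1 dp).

T, total 1499.9 km

Total weighted distance at each candidate:
  P (17, 6): total = 1893.2
  Q (12, 16): total = 1796.2
  R (2, 10): total = 2471.8
  S (0, 9): total = 2805.7
  T (10, 12): total = 1499.9
Minimum is at T with total 1499.9 km.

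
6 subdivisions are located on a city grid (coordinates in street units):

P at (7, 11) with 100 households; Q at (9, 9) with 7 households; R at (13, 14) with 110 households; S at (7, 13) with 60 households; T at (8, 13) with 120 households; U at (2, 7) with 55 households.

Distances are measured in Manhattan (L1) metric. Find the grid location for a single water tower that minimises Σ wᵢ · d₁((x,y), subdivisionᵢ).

(8, 13)

Manhattan distance separates: Σwᵢ(|x−xᵢ|+|y−yᵢ|) = Σwᵢ|x−xᵢ| + Σwᵢ|y−yᵢ|, so x and y are optimised independently as 1-D weighted medians.
Total weight W = 452; half = 226.
x-coordinate, sorted with cumulative weight:
  x=2 (U, w=55) cum 55
  x=7 (P, w=100) cum 155
  x=7 (S, w=60) cum 215
  x=8 (T, w=120) cum 335  ← median
  x=9 (Q, w=7) cum 342
  x=13 (R, w=110) cum 452
⇒ x* = 8
y-coordinate, sorted with cumulative weight:
  y=7 (U, w=55) cum 55
  y=9 (Q, w=7) cum 62
  y=11 (P, w=100) cum 162
  y=13 (S, w=60) cum 222
  y=13 (T, w=120) cum 342  ← median
  y=14 (R, w=110) cum 452
⇒ y* = 13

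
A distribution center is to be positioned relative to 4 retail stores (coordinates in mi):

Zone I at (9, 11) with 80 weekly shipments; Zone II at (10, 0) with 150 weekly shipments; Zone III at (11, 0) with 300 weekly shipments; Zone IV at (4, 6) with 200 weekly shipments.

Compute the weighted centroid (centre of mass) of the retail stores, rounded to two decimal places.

The minimiser of Σwᵢ‖p−pᵢ‖² is the weighted centroid p* = (Σwᵢpᵢ)/(Σwᵢ).
Σwᵢ = 730.
Σwᵢxᵢ = 80·9 + 150·10 + 300·11 + 200·4 = 6320.
Σwᵢyᵢ = 80·11 + 150·0 + 300·0 + 200·6 = 2080.
x* = 6320/730 = 8.66, y* = 2080/730 = 2.85.

(8.66, 2.85)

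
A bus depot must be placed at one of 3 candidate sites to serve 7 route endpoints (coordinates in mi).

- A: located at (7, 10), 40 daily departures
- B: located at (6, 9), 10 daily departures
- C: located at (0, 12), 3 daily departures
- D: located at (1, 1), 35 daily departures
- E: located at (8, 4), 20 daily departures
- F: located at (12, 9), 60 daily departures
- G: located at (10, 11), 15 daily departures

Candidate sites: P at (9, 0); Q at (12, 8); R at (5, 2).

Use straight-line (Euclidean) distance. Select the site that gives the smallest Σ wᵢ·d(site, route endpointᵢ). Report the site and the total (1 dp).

Total weighted distance at each candidate:
  P (9, 0): total = 1647.3
  Q (12, 8): total = 997.7
  R (5, 2): total = 1398.9
Minimum is at Q with total 997.7 mi.

Q, total 997.7 mi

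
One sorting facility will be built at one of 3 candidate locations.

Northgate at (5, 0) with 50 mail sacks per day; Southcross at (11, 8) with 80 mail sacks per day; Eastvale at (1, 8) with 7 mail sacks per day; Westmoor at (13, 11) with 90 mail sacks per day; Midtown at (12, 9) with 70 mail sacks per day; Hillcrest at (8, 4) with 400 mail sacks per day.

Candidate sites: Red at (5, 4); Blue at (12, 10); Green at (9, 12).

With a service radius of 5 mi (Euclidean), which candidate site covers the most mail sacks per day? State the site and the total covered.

Red, covering 450

Coverage radius r = 5 mi; a point is covered iff (Δx)²+(Δy)² ≤ 5² = 25.
  Red (5, 4): covers {Northgate, Hillcrest} → 450
  Blue (12, 10): covers {Southcross, Westmoor, Midtown} → 240
  Green (9, 12): covers {Southcross, Westmoor, Midtown} → 240
Maximum coverage at Red: 450 mail sacks per day.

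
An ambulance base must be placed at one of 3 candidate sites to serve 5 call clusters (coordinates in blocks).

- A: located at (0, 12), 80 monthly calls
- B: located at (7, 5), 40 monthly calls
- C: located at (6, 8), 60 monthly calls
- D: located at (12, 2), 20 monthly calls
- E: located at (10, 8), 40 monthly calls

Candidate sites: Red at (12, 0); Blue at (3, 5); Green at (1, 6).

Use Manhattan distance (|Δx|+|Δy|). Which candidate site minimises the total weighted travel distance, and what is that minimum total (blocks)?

Blue, total 1960 blocks

Total weighted distance at each candidate:
  Red (12, 0): total = 3600
  Blue (3, 5): total = 1960
  Green (1, 6): total = 2000
Minimum is at Blue with total 1960 blocks.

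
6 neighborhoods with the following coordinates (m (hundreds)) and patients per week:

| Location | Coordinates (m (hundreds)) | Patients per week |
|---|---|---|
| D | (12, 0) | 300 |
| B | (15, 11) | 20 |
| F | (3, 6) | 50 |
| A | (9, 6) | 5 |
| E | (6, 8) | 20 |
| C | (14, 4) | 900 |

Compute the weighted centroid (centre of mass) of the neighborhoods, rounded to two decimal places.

The minimiser of Σwᵢ‖p−pᵢ‖² is the weighted centroid p* = (Σwᵢpᵢ)/(Σwᵢ).
Σwᵢ = 1295.
Σwᵢxᵢ = 300·12 + 20·15 + 50·3 + 5·9 + 20·6 + 900·14 = 16815.
Σwᵢyᵢ = 300·0 + 20·11 + 50·6 + 5·6 + 20·8 + 900·4 = 4310.
x* = 16815/1295 = 12.98, y* = 4310/1295 = 3.33.

(12.98, 3.33)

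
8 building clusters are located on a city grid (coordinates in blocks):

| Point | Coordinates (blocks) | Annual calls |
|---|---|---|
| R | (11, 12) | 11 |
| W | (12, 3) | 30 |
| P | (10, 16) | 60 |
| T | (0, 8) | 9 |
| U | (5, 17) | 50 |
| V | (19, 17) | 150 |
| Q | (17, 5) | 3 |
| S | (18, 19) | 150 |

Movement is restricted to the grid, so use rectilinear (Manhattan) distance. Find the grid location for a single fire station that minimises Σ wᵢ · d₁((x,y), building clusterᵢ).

Manhattan distance separates: Σwᵢ(|x−xᵢ|+|y−yᵢ|) = Σwᵢ|x−xᵢ| + Σwᵢ|y−yᵢ|, so x and y are optimised independently as 1-D weighted medians.
Total weight W = 463; half = 231.5.
x-coordinate, sorted with cumulative weight:
  x=0 (T, w=9) cum 9
  x=5 (U, w=50) cum 59
  x=10 (P, w=60) cum 119
  x=11 (R, w=11) cum 130
  x=12 (W, w=30) cum 160
  x=17 (Q, w=3) cum 163
  x=18 (S, w=150) cum 313  ← median
  x=19 (V, w=150) cum 463
⇒ x* = 18
y-coordinate, sorted with cumulative weight:
  y=3 (W, w=30) cum 30
  y=5 (Q, w=3) cum 33
  y=8 (T, w=9) cum 42
  y=12 (R, w=11) cum 53
  y=16 (P, w=60) cum 113
  y=17 (U, w=50) cum 163
  y=17 (V, w=150) cum 313  ← median
  y=19 (S, w=150) cum 463
⇒ y* = 17

(18, 17)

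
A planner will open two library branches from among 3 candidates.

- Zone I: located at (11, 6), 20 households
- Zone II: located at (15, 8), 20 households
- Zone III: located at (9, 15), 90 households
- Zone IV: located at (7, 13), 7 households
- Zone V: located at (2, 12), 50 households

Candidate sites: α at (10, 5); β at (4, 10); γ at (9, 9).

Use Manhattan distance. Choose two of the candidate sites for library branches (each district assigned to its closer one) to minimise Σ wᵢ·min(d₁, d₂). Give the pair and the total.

Evaluate every pair (each demand assigned to the nearer of the two):
  {β, γ}: total = 1022
  {α, γ}: total = 1262
  {α, β}: total = 1342
Best pair: {β, γ} with total 1022.

{β, γ}, total 1022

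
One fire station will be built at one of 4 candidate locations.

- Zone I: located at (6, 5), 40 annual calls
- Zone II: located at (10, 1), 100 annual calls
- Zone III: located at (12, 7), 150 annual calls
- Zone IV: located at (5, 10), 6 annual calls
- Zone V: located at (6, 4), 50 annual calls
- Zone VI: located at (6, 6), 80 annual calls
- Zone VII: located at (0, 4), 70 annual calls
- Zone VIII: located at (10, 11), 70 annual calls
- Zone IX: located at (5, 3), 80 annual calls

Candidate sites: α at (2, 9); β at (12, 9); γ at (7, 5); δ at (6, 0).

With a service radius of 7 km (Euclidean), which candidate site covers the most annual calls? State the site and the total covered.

Coverage radius r = 7 km; a point is covered iff (Δx)²+(Δy)² ≤ 7² = 49.
  α (2, 9): covers {Zone I, Zone IV, Zone V, Zone VI, Zone VII, Zone IX} → 326
  β (12, 9): covers {Zone III, Zone VI, Zone VIII} → 300
  γ (7, 5): covers {Zone I, Zone II, Zone III, Zone IV, Zone V, Zone VI, Zone VIII, Zone IX} → 576
  δ (6, 0): covers {Zone I, Zone II, Zone V, Zone VI, Zone IX} → 350
Maximum coverage at γ: 576 annual calls.

γ, covering 576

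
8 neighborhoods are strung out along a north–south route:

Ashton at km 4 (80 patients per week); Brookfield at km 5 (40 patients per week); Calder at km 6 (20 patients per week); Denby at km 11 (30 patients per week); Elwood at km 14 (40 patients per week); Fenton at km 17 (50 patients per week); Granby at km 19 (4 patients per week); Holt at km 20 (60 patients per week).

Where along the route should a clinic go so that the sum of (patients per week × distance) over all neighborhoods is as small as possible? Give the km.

For a sum of weighted absolute distances on a line, the optimum is the weighted median (not the mean). Total weight W = 324; half-weight = 162.
Sort by position and accumulate weight:
  km 4 (Ashton, w=80) → cum 80
  km 5 (Brookfield, w=40) → cum 120
  km 6 (Calder, w=20) → cum 140
  km 11 (Denby, w=30) → cum 170  ≥ 162 → median here
  km 14 (Elwood, w=40) → cum 210
  km 17 (Fenton, w=50) → cum 260
  km 19 (Granby, w=4) → cum 264
  km 20 (Holt, w=60) → cum 324
Optimal location: km 11.

x = 11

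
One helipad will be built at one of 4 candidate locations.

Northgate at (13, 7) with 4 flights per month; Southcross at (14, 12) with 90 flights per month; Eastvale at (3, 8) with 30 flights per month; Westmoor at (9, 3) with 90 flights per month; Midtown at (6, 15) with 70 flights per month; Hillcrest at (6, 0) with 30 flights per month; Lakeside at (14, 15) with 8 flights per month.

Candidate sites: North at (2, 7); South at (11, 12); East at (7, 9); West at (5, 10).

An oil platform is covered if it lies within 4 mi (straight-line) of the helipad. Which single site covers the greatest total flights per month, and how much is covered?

Coverage radius r = 4 mi; a point is covered iff (Δx)²+(Δy)² ≤ 4² = 16.
  North (2, 7): covers {Eastvale} → 30
  South (11, 12): covers {Southcross} → 90
  East (7, 9): covers {none} → 0
  West (5, 10): covers {Eastvale} → 30
Maximum coverage at South: 90 flights per month.

South, covering 90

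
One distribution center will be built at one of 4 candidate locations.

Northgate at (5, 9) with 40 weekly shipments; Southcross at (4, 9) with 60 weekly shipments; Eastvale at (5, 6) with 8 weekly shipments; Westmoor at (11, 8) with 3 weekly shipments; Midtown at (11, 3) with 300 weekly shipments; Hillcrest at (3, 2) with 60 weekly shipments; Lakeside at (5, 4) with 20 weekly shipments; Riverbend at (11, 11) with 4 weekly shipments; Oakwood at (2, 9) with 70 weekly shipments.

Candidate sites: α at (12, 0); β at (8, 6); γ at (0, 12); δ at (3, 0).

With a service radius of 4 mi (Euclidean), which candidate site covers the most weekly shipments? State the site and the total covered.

α, covering 300

Coverage radius r = 4 mi; a point is covered iff (Δx)²+(Δy)² ≤ 4² = 16.
  α (12, 0): covers {Midtown} → 300
  β (8, 6): covers {Eastvale, Westmoor, Lakeside} → 31
  γ (0, 12): covers {Oakwood} → 70
  δ (3, 0): covers {Hillcrest} → 60
Maximum coverage at α: 300 weekly shipments.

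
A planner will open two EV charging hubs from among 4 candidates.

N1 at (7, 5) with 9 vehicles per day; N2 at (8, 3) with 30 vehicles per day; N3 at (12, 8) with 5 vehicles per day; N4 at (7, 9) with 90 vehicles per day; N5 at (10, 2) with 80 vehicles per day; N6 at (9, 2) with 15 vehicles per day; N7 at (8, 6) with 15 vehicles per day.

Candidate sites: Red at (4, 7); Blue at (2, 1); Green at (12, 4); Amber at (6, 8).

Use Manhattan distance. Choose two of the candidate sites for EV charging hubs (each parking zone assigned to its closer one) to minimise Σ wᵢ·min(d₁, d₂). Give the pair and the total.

{Green, Amber}, total 841

Evaluate every pair (each demand assigned to the nearer of the two):
  {Green, Amber}: total = 841
  {Red, Green}: total = 1135
  {Blue, Amber}: total = 1356
  {Red, Amber}: total = 1451
  {Blue, Green}: total = 1609
  {Red, Blue}: total = 1695
Best pair: {Green, Amber} with total 841.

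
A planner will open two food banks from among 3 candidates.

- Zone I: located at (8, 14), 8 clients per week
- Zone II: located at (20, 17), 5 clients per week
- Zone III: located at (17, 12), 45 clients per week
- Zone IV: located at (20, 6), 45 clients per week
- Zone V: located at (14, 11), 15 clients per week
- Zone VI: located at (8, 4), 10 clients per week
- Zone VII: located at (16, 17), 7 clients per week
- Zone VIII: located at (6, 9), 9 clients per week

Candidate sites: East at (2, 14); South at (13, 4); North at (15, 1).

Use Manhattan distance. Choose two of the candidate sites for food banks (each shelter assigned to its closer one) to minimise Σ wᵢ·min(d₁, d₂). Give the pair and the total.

{East, South}, total 1456

Evaluate every pair (each demand assigned to the nearer of the two):
  {East, South}: total = 1456
  {South, North}: total = 1555
  {East, North}: total = 1653
Best pair: {East, South} with total 1456.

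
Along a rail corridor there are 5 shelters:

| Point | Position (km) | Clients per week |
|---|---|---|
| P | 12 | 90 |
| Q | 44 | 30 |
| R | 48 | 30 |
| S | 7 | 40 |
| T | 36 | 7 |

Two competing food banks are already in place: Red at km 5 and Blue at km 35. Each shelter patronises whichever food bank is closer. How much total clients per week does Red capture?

The indifferent point is the midpoint (5+35)/2 = 20; shelters left of it (closer to Red at 5) go to Red, those right go to Blue.
  S at 7 (w=40) → Red
  P at 12 (w=90) → Red
  T at 36 (w=7) → Blue
  Q at 44 (w=30) → Blue
  R at 48 (w=30) → Blue
Red captures 130; Blue captures 67.

130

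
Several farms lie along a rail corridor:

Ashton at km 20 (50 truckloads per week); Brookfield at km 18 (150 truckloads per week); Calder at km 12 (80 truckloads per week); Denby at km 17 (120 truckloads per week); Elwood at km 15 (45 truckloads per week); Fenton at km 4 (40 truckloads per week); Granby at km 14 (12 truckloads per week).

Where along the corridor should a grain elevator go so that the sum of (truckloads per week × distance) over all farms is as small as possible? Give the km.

For a sum of weighted absolute distances on a line, the optimum is the weighted median (not the mean). Total weight W = 497; half-weight = 248.5.
Sort by position and accumulate weight:
  km 4 (Fenton, w=40) → cum 40
  km 12 (Calder, w=80) → cum 120
  km 14 (Granby, w=12) → cum 132
  km 15 (Elwood, w=45) → cum 177
  km 17 (Denby, w=120) → cum 297  ≥ 248.5 → median here
  km 18 (Brookfield, w=150) → cum 447
  km 20 (Ashton, w=50) → cum 497
Optimal location: km 17.

x = 17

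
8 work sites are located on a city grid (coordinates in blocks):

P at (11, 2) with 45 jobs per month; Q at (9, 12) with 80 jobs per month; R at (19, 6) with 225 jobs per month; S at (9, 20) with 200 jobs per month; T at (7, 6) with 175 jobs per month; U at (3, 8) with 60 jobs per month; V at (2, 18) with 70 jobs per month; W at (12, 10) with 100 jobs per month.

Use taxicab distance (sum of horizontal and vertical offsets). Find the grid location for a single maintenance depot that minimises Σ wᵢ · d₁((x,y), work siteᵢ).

Manhattan distance separates: Σwᵢ(|x−xᵢ|+|y−yᵢ|) = Σwᵢ|x−xᵢ| + Σwᵢ|y−yᵢ|, so x and y are optimised independently as 1-D weighted medians.
Total weight W = 955; half = 477.5.
x-coordinate, sorted with cumulative weight:
  x=2 (V, w=70) cum 70
  x=3 (U, w=60) cum 130
  x=7 (T, w=175) cum 305
  x=9 (Q, w=80) cum 385
  x=9 (S, w=200) cum 585  ← median
  x=11 (P, w=45) cum 630
  x=12 (W, w=100) cum 730
  x=19 (R, w=225) cum 955
⇒ x* = 9
y-coordinate, sorted with cumulative weight:
  y=2 (P, w=45) cum 45
  y=6 (R, w=225) cum 270
  y=6 (T, w=175) cum 445
  y=8 (U, w=60) cum 505  ← median
  y=10 (W, w=100) cum 605
  y=12 (Q, w=80) cum 685
  y=18 (V, w=70) cum 755
  y=20 (S, w=200) cum 955
⇒ y* = 8

(9, 8)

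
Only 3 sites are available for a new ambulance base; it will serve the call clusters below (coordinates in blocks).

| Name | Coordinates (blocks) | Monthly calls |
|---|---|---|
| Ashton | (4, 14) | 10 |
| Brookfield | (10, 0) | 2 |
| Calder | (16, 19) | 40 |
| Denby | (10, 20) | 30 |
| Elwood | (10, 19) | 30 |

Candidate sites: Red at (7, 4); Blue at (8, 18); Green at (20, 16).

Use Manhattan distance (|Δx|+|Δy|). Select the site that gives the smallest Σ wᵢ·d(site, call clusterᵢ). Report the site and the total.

Total weighted distance at each candidate:
  Red (7, 4): total = 2214
  Blue (8, 18): total = 690
  Green (20, 16): total = 1322
Minimum is at Blue with total 690 blocks.

Blue, total 690 blocks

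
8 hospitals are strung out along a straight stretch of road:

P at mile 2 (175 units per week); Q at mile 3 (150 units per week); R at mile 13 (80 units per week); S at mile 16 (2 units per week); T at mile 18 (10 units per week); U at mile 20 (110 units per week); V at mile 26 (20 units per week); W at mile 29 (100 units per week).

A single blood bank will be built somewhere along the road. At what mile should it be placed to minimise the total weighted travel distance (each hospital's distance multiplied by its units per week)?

x = 3

For a sum of weighted absolute distances on a line, the optimum is the weighted median (not the mean). Total weight W = 647; half-weight = 323.5.
Sort by position and accumulate weight:
  mile 2 (P, w=175) → cum 175
  mile 3 (Q, w=150) → cum 325  ≥ 323.5 → median here
  mile 13 (R, w=80) → cum 405
  mile 16 (S, w=2) → cum 407
  mile 18 (T, w=10) → cum 417
  mile 20 (U, w=110) → cum 527
  mile 26 (V, w=20) → cum 547
  mile 29 (W, w=100) → cum 647
Optimal location: mile 3.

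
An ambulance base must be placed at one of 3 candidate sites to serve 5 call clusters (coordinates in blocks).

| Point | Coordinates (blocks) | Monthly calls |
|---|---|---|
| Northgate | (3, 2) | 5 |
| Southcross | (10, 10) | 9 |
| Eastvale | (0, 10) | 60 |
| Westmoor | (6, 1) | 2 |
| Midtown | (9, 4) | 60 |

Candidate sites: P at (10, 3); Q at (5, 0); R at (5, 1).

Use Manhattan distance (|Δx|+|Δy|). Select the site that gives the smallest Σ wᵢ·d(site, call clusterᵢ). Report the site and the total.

Total weighted distance at each candidate:
  P (10, 3): total = 1255
  Q (5, 0): total = 1539
  R (5, 1): total = 1403
Minimum is at P with total 1255 blocks.

P, total 1255 blocks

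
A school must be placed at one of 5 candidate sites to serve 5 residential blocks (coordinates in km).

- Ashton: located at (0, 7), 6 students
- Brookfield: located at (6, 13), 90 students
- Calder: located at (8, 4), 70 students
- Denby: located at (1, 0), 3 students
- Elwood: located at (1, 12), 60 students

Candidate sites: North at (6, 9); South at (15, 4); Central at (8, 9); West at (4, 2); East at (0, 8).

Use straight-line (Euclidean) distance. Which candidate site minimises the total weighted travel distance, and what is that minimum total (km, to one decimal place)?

Total weighted distance at each candidate:
  North (6, 9): total = 1155.7
  South (15, 4): total = 2738.4
  Central (8, 9): total = 1293.1
  West (4, 2): total = 1994.9
  East (0, 8): total = 1606.6
Minimum is at North with total 1155.7 km.

North, total 1155.7 km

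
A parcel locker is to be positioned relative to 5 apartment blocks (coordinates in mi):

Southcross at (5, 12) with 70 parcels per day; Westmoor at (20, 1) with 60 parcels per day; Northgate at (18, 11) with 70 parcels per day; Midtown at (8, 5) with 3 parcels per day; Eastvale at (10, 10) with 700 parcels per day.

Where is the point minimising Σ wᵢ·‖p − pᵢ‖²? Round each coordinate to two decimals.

(10.89, 9.62)

The minimiser of Σwᵢ‖p−pᵢ‖² is the weighted centroid p* = (Σwᵢpᵢ)/(Σwᵢ).
Σwᵢ = 903.
Σwᵢxᵢ = 70·5 + 60·20 + 70·18 + 3·8 + 700·10 = 9834.
Σwᵢyᵢ = 70·12 + 60·1 + 70·11 + 3·5 + 700·10 = 8685.
x* = 9834/903 = 10.89, y* = 8685/903 = 9.62.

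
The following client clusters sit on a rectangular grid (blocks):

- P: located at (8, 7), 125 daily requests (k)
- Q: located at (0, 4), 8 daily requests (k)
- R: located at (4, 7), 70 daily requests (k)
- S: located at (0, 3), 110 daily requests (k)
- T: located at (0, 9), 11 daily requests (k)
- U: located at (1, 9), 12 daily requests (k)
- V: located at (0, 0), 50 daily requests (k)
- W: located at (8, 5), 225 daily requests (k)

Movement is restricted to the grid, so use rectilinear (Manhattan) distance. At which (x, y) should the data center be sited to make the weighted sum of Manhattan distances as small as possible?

(8, 5)

Manhattan distance separates: Σwᵢ(|x−xᵢ|+|y−yᵢ|) = Σwᵢ|x−xᵢ| + Σwᵢ|y−yᵢ|, so x and y are optimised independently as 1-D weighted medians.
Total weight W = 611; half = 305.5.
x-coordinate, sorted with cumulative weight:
  x=0 (Q, w=8) cum 8
  x=0 (S, w=110) cum 118
  x=0 (T, w=11) cum 129
  x=0 (V, w=50) cum 179
  x=1 (U, w=12) cum 191
  x=4 (R, w=70) cum 261
  x=8 (P, w=125) cum 386  ← median
  x=8 (W, w=225) cum 611
⇒ x* = 8
y-coordinate, sorted with cumulative weight:
  y=0 (V, w=50) cum 50
  y=3 (S, w=110) cum 160
  y=4 (Q, w=8) cum 168
  y=5 (W, w=225) cum 393  ← median
  y=7 (P, w=125) cum 518
  y=7 (R, w=70) cum 588
  y=9 (T, w=11) cum 599
  y=9 (U, w=12) cum 611
⇒ y* = 5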